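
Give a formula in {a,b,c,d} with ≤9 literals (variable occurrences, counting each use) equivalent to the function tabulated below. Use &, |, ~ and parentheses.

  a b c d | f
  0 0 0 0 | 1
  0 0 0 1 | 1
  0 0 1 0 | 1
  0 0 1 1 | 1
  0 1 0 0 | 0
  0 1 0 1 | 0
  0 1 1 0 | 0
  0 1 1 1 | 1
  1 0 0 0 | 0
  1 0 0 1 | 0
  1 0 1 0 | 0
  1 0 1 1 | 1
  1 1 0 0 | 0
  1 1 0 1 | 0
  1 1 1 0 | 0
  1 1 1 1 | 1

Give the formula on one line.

(((~b | ((b & a) & d)) & ~a) | (c & d))

  ~b = 1111000011110000
  (b & a) = 0000000000001111
  ((b & a) & d) = 0000000000000101
  (~b | ((b & a) & d)) = 1111000011110101
  ~a = 1111111100000000
  ((~b | ((b & a) & d)) & ~a) = 1111000000000000
  (c & d) = 0001000100010001
  (((~b | ((b & a) & d)) & ~a) | (c & d)) = 1111000100010001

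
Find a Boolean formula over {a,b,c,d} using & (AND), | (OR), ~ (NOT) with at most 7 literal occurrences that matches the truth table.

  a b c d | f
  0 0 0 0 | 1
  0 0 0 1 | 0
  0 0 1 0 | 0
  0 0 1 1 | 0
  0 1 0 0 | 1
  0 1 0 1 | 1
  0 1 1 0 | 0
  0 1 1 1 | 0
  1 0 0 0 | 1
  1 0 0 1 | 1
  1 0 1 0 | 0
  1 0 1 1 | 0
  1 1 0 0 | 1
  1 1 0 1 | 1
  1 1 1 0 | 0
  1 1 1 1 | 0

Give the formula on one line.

  ~d = 1010101010101010
  (a | b) = 0000111111111111
  (~d | (a | b)) = 1010111111111111
  ~c = 1100110011001100
  ((~d | (a | b)) & ~c) = 1000110011001100

((~d | (a | b)) & ~c)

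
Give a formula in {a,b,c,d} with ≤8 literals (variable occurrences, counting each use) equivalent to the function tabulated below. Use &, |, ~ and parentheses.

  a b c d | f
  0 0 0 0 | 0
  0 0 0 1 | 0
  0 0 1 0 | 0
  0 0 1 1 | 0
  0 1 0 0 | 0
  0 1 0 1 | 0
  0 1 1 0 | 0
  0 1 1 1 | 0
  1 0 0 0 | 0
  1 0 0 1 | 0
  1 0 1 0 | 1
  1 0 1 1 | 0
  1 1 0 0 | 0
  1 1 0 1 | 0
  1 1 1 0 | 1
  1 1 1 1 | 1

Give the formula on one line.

  ~d = 1010101010101010
  (~d | b) = 1010111110101111
  (a & (~d | b)) = 0000000010101111
  (a | ~d) = 1010101011111111
  (c & (a | ~d)) = 0010001000110011
  ((a & (~d | b)) & (c & (a | ~d))) = 0000000000100011

((a & (~d | b)) & (c & (a | ~d)))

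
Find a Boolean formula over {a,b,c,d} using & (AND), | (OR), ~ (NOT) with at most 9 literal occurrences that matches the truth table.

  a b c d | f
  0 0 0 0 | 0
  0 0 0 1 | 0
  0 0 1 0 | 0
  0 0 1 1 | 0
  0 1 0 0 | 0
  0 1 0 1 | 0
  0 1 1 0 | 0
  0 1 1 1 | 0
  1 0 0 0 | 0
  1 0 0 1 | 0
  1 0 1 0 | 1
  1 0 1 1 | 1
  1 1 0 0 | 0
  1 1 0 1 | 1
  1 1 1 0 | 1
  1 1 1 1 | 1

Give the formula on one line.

  (c | d) = 0111011101110111
  (c | b) = 0011111100111111
  ((c | d) & (c | b)) = 0011011100110111
  (c | a) = 0011001111111111
  (((c | d) & (c | b)) & (c | a)) = 0011001100110111
  ((((c | d) & (c | b)) & (c | a)) & a) = 0000000000110111

((((c | d) & (c | b)) & (c | a)) & a)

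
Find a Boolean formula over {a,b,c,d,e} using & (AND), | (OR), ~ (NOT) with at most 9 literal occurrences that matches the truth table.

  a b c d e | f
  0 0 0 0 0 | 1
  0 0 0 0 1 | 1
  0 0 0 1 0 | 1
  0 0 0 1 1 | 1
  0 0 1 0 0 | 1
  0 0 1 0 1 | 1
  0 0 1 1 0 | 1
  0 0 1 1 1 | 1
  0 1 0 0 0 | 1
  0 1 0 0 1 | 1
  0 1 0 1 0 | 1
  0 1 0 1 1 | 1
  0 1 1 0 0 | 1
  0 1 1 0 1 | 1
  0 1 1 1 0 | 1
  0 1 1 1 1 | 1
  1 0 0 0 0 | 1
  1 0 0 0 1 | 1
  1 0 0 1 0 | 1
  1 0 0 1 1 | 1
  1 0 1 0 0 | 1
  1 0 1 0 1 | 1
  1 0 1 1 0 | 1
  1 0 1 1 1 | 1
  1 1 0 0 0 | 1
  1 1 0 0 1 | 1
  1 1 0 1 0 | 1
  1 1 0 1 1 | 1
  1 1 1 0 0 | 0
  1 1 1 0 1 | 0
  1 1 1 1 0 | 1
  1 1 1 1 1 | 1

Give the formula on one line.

  ~a = 11111111111111110000000000000000
  ~b = 11111111000000001111111100000000
  ~c = 11110000111100001111000011110000
  (~b | ~c) = 11111111111100001111111111110000
  (~b | c) = 11111111000011111111111100001111
  ((~b | c) & d) = 00110011000000110011001100000011
  ((~b | ~c) | ((~b | c) & d)) = 11111111111100111111111111110011
  (~a | ((~b | ~c) | ((~b | c) & d))) = 11111111111111111111111111110011

(~a | ((~b | ~c) | ((~b | c) & d)))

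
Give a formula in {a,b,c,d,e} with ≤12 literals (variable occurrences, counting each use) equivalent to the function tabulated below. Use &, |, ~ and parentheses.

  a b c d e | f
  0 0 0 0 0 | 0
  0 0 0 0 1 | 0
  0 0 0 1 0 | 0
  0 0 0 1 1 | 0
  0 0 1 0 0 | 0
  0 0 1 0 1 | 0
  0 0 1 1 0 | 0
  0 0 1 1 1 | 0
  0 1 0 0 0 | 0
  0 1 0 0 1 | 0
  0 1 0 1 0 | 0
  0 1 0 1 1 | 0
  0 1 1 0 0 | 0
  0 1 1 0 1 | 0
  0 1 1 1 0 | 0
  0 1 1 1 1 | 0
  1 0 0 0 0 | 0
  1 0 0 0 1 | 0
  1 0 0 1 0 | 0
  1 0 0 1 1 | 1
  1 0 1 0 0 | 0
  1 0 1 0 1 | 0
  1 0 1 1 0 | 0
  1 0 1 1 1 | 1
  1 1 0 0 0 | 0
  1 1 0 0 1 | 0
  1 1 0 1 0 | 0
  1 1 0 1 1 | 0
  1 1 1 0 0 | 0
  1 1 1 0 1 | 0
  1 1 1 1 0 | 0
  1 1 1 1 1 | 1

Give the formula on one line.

(a & ((d & e) & ((c & (d & (~b | c))) | (~b & d))))

  (d & e) = 00010001000100010001000100010001
  ~b = 11111111000000001111111100000000
  (~b | c) = 11111111000011111111111100001111
  (d & (~b | c)) = 00110011000000110011001100000011
  (c & (d & (~b | c))) = 00000011000000110000001100000011
  (~b & d) = 00110011000000000011001100000000
  ((c & (d & (~b | c))) | (~b & d)) = 00110011000000110011001100000011
  ((d & e) & ((c & (d & (~b | c))) | (~b & d))) = 00010001000000010001000100000001
  (a & ((d & e) & ((c & (d & (~b | c))) | (~b & d)))) = 00000000000000000001000100000001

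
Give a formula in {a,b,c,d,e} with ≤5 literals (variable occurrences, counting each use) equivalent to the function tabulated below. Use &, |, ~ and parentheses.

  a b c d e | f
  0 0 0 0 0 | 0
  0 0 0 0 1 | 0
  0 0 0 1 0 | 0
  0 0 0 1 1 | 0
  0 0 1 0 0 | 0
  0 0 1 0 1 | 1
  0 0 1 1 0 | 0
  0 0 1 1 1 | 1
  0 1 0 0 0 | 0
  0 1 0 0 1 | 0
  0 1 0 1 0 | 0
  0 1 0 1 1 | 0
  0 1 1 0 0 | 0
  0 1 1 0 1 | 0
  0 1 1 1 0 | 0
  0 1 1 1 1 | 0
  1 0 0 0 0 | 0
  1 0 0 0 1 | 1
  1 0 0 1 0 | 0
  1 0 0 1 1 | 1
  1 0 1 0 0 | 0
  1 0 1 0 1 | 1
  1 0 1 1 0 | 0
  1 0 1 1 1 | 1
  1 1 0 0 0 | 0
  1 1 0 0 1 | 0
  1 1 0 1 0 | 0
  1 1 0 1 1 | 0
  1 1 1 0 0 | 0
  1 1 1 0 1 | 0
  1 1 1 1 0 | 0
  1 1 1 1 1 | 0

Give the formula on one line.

  (a | c) = 00001111000011111111111111111111
  ~b = 11111111000000001111111100000000
  (~b & e) = 01010101000000000101010100000000
  ((a | c) & (~b & e)) = 00000101000000000101010100000000

((a | c) & (~b & e))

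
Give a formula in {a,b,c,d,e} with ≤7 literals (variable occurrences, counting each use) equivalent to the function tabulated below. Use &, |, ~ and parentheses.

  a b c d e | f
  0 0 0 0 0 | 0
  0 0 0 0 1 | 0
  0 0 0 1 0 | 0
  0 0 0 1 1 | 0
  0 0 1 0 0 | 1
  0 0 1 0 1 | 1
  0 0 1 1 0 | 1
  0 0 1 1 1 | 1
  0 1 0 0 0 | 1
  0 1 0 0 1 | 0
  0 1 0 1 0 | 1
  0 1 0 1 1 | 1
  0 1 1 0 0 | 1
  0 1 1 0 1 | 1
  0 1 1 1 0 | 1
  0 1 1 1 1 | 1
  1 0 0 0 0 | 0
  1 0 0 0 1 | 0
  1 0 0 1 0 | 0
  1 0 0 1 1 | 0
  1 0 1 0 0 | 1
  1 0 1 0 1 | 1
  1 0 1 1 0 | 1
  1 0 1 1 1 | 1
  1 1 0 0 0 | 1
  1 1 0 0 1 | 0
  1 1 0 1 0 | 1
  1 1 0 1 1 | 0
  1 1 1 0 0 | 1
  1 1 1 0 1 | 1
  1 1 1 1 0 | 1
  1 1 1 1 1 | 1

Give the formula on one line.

  ~e = 10101010101010101010101010101010
  (b & ~e) = 00000000101010100000000010101010
  ((b & ~e) | c) = 00001111101011110000111110101111
  ~a = 11111111111111110000000000000000
  (~a & d) = 00110011001100110000000000000000
  (b & (~a & d)) = 00000000001100110000000000000000
  (((b & ~e) | c) | (b & (~a & d))) = 00001111101111110000111110101111

(((b & ~e) | c) | (b & (~a & d)))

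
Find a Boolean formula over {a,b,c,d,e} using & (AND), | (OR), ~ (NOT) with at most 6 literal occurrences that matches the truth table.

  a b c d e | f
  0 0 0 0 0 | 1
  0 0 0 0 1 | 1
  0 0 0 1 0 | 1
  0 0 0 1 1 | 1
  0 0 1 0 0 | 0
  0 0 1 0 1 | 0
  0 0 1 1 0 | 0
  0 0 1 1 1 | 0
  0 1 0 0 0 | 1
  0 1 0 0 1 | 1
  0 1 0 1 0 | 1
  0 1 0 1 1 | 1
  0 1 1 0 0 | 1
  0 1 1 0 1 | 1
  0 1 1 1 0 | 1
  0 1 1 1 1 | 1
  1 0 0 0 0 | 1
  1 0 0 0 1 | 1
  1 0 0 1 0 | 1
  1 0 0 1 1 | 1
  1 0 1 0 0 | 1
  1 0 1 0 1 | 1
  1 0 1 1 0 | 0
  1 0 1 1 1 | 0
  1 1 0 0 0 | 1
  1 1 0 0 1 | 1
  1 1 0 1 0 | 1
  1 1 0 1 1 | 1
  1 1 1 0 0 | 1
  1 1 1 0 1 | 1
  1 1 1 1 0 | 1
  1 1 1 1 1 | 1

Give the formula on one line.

  ~c = 11110000111100001111000011110000
  ~d = 11001100110011001100110011001100
  (a & ~d) = 00000000000000001100110011001100
  (~c | (a & ~d)) = 11110000111100001111110011111100
  (b | (~c | (a & ~d))) = 11110000111111111111110011111111

(b | (~c | (a & ~d)))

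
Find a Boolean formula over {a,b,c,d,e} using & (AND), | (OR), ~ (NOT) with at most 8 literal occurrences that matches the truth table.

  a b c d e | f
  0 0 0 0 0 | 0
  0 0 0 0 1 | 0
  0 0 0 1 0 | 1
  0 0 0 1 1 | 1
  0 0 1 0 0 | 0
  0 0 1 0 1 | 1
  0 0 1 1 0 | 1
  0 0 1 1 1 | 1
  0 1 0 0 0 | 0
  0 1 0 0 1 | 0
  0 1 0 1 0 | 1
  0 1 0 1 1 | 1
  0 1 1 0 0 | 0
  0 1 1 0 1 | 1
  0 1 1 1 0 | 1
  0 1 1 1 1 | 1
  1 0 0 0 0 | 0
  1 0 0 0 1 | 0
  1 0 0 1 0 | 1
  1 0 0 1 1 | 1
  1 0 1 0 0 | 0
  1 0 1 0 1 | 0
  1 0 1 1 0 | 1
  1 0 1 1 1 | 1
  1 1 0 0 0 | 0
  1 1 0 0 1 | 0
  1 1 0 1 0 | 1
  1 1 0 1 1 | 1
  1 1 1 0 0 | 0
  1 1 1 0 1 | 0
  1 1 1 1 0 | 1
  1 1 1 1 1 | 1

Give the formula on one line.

((d | e) & ((c & (~c | ~a)) | d))

  (d | e) = 01110111011101110111011101110111
  ~c = 11110000111100001111000011110000
  ~a = 11111111111111110000000000000000
  (~c | ~a) = 11111111111111111111000011110000
  (c & (~c | ~a)) = 00001111000011110000000000000000
  ((c & (~c | ~a)) | d) = 00111111001111110011001100110011
  ((d | e) & ((c & (~c | ~a)) | d)) = 00110111001101110011001100110011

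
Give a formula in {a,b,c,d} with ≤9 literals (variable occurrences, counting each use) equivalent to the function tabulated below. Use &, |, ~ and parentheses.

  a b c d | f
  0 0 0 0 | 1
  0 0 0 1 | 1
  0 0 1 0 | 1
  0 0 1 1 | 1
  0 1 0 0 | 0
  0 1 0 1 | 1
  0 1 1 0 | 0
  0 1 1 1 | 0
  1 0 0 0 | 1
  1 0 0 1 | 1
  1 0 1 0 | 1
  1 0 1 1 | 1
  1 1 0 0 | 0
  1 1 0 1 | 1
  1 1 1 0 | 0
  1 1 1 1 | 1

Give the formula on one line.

(((d & (~c | a)) | (~b & a)) | ~b)

  ~c = 1100110011001100
  (~c | a) = 1100110011111111
  (d & (~c | a)) = 0100010001010101
  ~b = 1111000011110000
  (~b & a) = 0000000011110000
  ((d & (~c | a)) | (~b & a)) = 0100010011110101
  (((d & (~c | a)) | (~b & a)) | ~b) = 1111010011110101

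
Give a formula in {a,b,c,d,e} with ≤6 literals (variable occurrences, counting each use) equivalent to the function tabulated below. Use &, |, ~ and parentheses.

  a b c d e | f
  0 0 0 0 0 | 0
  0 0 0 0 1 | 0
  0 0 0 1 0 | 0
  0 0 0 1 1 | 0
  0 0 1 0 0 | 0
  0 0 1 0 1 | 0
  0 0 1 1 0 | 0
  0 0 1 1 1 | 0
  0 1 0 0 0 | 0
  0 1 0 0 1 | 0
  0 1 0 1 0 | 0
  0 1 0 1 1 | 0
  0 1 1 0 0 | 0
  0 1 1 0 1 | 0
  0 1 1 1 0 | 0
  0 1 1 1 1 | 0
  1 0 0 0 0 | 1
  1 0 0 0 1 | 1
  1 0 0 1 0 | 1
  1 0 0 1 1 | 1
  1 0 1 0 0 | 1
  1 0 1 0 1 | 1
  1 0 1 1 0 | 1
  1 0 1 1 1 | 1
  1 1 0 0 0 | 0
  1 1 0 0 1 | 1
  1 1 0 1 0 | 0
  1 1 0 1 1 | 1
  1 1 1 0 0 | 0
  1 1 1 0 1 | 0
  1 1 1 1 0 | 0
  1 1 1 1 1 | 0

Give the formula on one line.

((a & ~b) | (~c & (a & e)))

  ~b = 11111111000000001111111100000000
  (a & ~b) = 00000000000000001111111100000000
  ~c = 11110000111100001111000011110000
  (a & e) = 00000000000000000101010101010101
  (~c & (a & e)) = 00000000000000000101000001010000
  ((a & ~b) | (~c & (a & e))) = 00000000000000001111111101010000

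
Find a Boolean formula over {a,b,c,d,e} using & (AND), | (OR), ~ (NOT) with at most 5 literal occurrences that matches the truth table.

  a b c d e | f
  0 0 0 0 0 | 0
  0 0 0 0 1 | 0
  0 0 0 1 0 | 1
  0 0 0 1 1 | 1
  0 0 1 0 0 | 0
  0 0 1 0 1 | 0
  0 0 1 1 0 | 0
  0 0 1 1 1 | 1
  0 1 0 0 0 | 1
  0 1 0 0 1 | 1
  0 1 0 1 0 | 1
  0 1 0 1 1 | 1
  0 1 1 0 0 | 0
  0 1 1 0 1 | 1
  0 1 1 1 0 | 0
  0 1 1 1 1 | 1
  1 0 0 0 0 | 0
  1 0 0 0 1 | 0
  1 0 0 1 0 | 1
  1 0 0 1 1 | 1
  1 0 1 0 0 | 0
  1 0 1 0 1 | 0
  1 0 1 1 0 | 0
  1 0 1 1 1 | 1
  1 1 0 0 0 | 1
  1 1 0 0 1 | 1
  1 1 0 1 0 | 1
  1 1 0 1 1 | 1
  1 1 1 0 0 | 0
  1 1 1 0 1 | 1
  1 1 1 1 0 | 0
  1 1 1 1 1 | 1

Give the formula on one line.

((e | ~c) & (b | d))

  ~c = 11110000111100001111000011110000
  (e | ~c) = 11110101111101011111010111110101
  (b | d) = 00110011111111110011001111111111
  ((e | ~c) & (b | d)) = 00110001111101010011000111110101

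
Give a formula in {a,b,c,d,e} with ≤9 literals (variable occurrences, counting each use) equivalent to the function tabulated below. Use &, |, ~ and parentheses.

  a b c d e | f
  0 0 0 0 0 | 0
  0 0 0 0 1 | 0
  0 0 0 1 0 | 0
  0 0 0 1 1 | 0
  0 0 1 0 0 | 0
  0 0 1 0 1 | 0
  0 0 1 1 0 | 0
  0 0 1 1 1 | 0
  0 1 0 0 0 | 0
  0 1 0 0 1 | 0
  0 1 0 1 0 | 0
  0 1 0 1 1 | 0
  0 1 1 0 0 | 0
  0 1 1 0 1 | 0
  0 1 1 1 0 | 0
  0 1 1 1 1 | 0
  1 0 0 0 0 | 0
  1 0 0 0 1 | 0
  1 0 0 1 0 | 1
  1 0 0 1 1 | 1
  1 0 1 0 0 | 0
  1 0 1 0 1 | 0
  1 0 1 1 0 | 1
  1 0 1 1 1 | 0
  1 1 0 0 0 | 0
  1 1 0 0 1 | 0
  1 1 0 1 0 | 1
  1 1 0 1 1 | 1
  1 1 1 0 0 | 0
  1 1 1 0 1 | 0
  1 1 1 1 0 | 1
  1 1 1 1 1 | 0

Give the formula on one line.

  ~e = 10101010101010101010101010101010
  ~a = 11111111111111110000000000000000
  (~e | ~a) = 11111111111111111010101010101010
  (a & b) = 00000000000000000000000011111111
  ~b = 11111111000000001111111100000000
  ((a & b) | ~b) = 11111111000000001111111111111111
  ~c = 11110000111100001111000011110000
  (((a & b) | ~b) & ~c) = 11110000000000001111000011110000
  ((~e | ~a) | (((a & b) | ~b) & ~c)) = 11111111111111111111101011111010
  (d & a) = 00000000000000000011001100110011
  (((~e | ~a) | (((a & b) | ~b) & ~c)) & (d & a)) = 00000000000000000011001000110010

(((~e | ~a) | (((a & b) | ~b) & ~c)) & (d & a))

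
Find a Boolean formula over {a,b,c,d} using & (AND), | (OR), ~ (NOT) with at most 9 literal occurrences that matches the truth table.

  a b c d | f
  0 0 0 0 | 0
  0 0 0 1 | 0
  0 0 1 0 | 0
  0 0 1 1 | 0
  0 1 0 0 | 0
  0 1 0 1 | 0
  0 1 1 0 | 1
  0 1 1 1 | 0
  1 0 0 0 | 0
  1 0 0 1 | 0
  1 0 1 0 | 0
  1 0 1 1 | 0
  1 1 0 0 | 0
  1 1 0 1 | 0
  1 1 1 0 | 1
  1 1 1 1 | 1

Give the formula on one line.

  (c | b) = 0011111100111111
  ~d = 1010101010101010
  ~c = 1100110011001100
  (~c & b) = 0000110000001100
  (~d | (~c & b)) = 1010111010101110
  ((c | b) & (~d | (~c & b))) = 0010111000101110
  (((c | b) & (~d | (~c & b))) | a) = 0010111011111111
  (c & b) = 0000001100000011
  ((((c | b) & (~d | (~c & b))) | a) & (c & b)) = 0000001000000011

((((c | b) & (~d | (~c & b))) | a) & (c & b))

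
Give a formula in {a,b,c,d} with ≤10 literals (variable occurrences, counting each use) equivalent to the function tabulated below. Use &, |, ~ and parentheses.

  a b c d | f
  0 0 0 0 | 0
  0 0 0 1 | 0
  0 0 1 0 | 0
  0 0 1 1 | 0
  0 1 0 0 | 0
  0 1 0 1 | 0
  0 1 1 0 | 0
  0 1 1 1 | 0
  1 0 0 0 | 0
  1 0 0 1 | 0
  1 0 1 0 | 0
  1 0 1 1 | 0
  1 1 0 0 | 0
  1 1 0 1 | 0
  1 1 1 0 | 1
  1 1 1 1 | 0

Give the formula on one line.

  ~c = 1100110011001100
  ~d = 1010101010101010
  (~c & ~d) = 1000100010001000
  (~d | a) = 1010101011111111
  (b & (~d | a)) = 0000101000001111
  ((~c & ~d) | (b & (~d | a))) = 1000101010001111
  ~b = 1111000011110000
  (~b | ~d) = 1111101011111010
  (a & (~b | ~d)) = 0000000011111010
  (c & (a & (~b | ~d))) = 0000000000110010
  (((~c & ~d) | (b & (~d | a))) & (c & (a & (~b | ~d)))) = 0000000000000010

(((~c & ~d) | (b & (~d | a))) & (c & (a & (~b | ~d))))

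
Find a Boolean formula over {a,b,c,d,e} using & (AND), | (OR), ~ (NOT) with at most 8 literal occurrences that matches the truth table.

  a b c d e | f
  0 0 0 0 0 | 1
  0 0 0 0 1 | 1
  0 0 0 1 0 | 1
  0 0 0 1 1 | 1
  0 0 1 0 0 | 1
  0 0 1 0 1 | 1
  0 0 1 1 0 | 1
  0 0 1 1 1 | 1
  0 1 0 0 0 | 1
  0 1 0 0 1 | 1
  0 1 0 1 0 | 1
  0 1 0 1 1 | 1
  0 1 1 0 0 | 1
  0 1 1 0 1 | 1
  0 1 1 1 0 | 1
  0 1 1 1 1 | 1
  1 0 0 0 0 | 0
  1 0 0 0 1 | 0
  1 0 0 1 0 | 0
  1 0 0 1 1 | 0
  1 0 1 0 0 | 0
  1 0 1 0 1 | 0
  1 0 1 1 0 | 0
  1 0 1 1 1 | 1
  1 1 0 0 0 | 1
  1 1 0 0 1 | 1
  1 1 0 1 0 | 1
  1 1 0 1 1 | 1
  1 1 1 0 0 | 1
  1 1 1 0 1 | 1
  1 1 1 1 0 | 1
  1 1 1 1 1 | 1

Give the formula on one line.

  (e & c) = 00000101000001010000010100000101
  (a & (e & c)) = 00000000000000000000010100000101
  (d & a) = 00000000000000000011001100110011
  ((a & (e & c)) & (d & a)) = 00000000000000000000000100000001
  (b | ((a & (e & c)) & (d & a))) = 00000000111111110000000111111111
  ~b = 11111111000000001111111100000000
  ~a = 11111111111111110000000000000000
  (~b & ~a) = 11111111000000000000000000000000
  ((b | ((a & (e & c)) & (d & a))) | (~b & ~a)) = 11111111111111110000000111111111

((b | ((a & (e & c)) & (d & a))) | (~b & ~a))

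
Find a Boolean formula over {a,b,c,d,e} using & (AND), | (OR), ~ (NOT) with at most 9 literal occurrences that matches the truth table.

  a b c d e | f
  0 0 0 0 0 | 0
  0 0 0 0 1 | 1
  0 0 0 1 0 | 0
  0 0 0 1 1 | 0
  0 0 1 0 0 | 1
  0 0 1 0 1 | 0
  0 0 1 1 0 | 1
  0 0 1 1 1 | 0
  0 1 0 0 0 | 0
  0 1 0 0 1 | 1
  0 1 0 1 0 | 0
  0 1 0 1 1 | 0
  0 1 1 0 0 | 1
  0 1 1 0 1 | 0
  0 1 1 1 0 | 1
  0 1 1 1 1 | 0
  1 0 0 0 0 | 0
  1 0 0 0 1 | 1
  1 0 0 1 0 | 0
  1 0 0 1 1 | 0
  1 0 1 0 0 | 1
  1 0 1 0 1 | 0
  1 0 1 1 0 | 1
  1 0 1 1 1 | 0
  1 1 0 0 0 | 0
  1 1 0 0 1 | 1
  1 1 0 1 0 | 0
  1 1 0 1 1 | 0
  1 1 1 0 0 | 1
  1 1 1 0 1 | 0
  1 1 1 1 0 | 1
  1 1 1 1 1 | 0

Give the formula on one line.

  ~a = 11111111111111110000000000000000
  (e | ~a) = 11111111111111110101010101010101
  ~d = 11001100110011001100110011001100
  ((e | ~a) & ~d) = 11001100110011000100010001000100
  ~c = 11110000111100001111000011110000
  (~c & e) = 01010000010100000101000001010000
  (((e | ~a) & ~d) & (~c & e)) = 01000000010000000100000001000000
  ~e = 10101010101010101010101010101010
  (~e & c) = 00001010000010100000101000001010
  ((((e | ~a) & ~d) & (~c & e)) | (~e & c)) = 01001010010010100100101001001010

((((e | ~a) & ~d) & (~c & e)) | (~e & c))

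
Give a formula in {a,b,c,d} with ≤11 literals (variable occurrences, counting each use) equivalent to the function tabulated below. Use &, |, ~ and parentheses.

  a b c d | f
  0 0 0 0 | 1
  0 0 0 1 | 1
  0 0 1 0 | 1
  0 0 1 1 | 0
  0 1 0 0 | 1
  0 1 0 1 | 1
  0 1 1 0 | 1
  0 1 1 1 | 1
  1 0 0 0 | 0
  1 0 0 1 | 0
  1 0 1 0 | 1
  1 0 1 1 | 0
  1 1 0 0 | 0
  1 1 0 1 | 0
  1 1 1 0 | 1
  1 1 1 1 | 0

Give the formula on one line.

  ~c = 1100110011001100
  (~c | a) = 1100110011111111
  ~a = 1111111100000000
  ((~c | a) & ~a) = 1100110000000000
  (c | ((~c | a) & ~a)) = 1111111100110011
  ~b = 1111000011110000
  (~b & ~c) = 1100000011000000
  ~d = 1010101010101010
  (~a & b) = 0000111100000000
  (~d | (~a & b)) = 1010111110101010
  ((~b & ~c) | (~d | (~a & b))) = 1110111111101010
  ((c | ((~c | a) & ~a)) & ((~b & ~c) | (~d | (~a & b)))) = 1110111100100010

((c | ((~c | a) & ~a)) & ((~b & ~c) | (~d | (~a & b))))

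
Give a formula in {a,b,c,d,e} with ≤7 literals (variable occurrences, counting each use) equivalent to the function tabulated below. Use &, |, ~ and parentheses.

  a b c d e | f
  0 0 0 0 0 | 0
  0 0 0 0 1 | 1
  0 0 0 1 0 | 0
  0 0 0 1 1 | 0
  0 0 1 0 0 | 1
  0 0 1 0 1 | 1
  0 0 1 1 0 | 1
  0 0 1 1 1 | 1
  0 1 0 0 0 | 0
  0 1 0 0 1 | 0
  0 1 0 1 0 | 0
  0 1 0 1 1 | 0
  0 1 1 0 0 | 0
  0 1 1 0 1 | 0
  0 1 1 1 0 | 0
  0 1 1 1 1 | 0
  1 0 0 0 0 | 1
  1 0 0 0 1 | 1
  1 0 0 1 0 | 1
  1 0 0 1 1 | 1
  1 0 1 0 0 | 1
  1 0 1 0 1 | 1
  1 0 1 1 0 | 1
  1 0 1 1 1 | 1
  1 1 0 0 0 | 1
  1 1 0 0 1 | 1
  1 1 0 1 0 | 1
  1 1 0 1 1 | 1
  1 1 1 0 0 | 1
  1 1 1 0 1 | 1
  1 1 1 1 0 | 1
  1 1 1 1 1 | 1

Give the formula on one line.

(((~b & (c | e)) & (c | ~d)) | a)

  ~b = 11111111000000001111111100000000
  (c | e) = 01011111010111110101111101011111
  (~b & (c | e)) = 01011111000000000101111100000000
  ~d = 11001100110011001100110011001100
  (c | ~d) = 11001111110011111100111111001111
  ((~b & (c | e)) & (c | ~d)) = 01001111000000000100111100000000
  (((~b & (c | e)) & (c | ~d)) | a) = 01001111000000001111111111111111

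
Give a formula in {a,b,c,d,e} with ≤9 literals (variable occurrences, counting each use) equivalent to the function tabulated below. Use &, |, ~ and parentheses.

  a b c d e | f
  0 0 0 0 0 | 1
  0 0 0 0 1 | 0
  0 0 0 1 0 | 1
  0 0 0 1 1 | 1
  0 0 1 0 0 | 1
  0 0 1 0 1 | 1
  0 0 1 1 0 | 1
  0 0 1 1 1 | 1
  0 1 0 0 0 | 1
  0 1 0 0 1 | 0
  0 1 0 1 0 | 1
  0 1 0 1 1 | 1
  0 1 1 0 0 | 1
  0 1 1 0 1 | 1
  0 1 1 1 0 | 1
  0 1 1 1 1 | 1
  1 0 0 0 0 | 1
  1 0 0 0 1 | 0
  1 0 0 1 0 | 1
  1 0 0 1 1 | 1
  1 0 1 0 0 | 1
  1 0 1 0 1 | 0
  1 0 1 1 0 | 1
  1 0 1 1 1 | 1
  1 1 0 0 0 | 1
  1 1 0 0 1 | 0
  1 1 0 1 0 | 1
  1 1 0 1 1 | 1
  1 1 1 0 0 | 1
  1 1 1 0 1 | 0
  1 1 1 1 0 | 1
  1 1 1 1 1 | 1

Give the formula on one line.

  ~e = 10101010101010101010101010101010
  (c | ~e) = 10101111101011111010111110101111
  ~a = 11111111111111110000000000000000
  ~d = 11001100110011001100110011001100
  (~a & ~d) = 11001100110011000000000000000000
  (~e | (~a & ~d)) = 11101110111011101010101010101010
  ((c | ~e) & (~e | (~a & ~d))) = 10101110101011101010101010101010
  (d | ((c | ~e) & (~e | (~a & ~d)))) = 10111111101111111011101110111011

(d | ((c | ~e) & (~e | (~a & ~d))))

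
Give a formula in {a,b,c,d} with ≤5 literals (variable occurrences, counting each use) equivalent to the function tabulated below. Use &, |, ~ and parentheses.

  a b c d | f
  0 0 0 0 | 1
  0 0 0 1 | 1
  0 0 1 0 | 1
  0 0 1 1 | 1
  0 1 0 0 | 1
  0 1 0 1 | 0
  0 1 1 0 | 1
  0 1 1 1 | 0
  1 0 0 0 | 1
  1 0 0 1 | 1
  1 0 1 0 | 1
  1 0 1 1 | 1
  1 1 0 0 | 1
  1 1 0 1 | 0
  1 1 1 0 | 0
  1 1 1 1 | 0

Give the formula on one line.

((~d & ((~a & b) | ~c)) | ~b)

  ~d = 1010101010101010
  ~a = 1111111100000000
  (~a & b) = 0000111100000000
  ~c = 1100110011001100
  ((~a & b) | ~c) = 1100111111001100
  (~d & ((~a & b) | ~c)) = 1000101010001000
  ~b = 1111000011110000
  ((~d & ((~a & b) | ~c)) | ~b) = 1111101011111000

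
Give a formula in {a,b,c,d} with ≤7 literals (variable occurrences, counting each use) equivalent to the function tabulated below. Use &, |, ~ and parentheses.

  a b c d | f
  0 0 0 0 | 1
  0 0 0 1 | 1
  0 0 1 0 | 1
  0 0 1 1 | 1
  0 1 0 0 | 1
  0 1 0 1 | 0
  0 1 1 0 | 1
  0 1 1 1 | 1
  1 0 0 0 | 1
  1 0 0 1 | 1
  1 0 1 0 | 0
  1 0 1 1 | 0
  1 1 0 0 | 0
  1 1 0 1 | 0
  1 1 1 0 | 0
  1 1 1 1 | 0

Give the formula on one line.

((a & (~c & ~b)) | (~a & (~d | (c | ~b))))

  ~c = 1100110011001100
  ~b = 1111000011110000
  (~c & ~b) = 1100000011000000
  (a & (~c & ~b)) = 0000000011000000
  ~a = 1111111100000000
  ~d = 1010101010101010
  (c | ~b) = 1111001111110011
  (~d | (c | ~b)) = 1111101111111011
  (~a & (~d | (c | ~b))) = 1111101100000000
  ((a & (~c & ~b)) | (~a & (~d | (c | ~b)))) = 1111101111000000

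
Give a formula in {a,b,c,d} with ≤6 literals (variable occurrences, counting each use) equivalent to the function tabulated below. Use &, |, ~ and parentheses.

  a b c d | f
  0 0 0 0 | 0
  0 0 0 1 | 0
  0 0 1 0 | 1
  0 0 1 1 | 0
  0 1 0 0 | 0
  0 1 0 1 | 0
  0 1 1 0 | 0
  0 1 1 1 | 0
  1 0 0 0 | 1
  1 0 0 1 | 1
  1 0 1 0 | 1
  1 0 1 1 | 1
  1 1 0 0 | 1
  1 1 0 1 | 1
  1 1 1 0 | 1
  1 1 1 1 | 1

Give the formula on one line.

  ~a = 1111111100000000
  (~a & c) = 0011001100000000
  ~c = 1100110011001100
  ~d = 1010101010101010
  (~c | ~d) = 1110111011101110
  ~b = 1111000011110000
  ((~c | ~d) & ~b) = 1110000011100000
  ((~a & c) & ((~c | ~d) & ~b)) = 0010000000000000
  (a | ((~a & c) & ((~c | ~d) & ~b))) = 0010000011111111

(a | ((~a & c) & ((~c | ~d) & ~b)))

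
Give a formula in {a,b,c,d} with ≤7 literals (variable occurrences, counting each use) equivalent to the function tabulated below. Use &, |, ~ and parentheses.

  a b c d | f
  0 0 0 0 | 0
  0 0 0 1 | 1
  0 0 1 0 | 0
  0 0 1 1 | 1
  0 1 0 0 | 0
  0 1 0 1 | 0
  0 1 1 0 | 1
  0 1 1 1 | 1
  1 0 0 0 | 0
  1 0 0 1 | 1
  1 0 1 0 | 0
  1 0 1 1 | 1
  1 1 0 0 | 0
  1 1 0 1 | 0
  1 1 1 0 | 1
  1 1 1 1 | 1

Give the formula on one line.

  ~b = 1111000011110000
  (d & ~b) = 0101000001010000
  (b & c) = 0000001100000011
  ((d & ~b) | (b & c)) = 0101001101010011

((d & ~b) | (b & c))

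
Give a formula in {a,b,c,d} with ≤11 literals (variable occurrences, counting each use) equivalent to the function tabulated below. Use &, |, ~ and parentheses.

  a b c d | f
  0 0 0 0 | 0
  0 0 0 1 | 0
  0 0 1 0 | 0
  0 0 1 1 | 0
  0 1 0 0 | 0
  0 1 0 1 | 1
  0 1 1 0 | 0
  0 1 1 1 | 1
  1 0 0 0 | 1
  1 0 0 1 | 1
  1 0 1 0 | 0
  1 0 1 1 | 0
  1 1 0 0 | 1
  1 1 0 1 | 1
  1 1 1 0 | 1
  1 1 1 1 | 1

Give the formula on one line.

(((a & ~c) | (b & d)) | (a & ((~b & ~c) | b)))

  ~c = 1100110011001100
  (a & ~c) = 0000000011001100
  (b & d) = 0000010100000101
  ((a & ~c) | (b & d)) = 0000010111001101
  ~b = 1111000011110000
  (~b & ~c) = 1100000011000000
  ((~b & ~c) | b) = 1100111111001111
  (a & ((~b & ~c) | b)) = 0000000011001111
  (((a & ~c) | (b & d)) | (a & ((~b & ~c) | b))) = 0000010111001111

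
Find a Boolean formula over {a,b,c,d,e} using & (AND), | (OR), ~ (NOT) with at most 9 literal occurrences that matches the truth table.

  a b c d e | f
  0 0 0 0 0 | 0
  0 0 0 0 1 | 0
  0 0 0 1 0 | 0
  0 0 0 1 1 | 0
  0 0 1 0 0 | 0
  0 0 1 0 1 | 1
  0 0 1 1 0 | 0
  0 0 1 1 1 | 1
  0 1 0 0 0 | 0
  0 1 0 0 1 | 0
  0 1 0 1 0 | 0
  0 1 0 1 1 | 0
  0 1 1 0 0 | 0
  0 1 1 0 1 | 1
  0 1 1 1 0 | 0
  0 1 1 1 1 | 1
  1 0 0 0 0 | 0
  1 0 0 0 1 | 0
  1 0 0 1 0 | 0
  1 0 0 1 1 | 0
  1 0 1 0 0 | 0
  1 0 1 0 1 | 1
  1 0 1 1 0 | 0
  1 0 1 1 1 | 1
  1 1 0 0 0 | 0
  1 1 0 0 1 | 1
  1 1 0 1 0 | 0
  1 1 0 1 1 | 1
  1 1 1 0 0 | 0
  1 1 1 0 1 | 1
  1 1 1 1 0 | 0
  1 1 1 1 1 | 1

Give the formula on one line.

  (c & e) = 00000101000001010000010100000101
  ~e = 10101010101010101010101010101010
  ~a = 11111111111111110000000000000000
  (~e & ~a) = 10101010101010100000000000000000
  ((~e & ~a) | a) = 10101010101010101111111111111111
  (((~e & ~a) | a) | c) = 10101111101011111111111111111111
  ((((~e & ~a) | a) | c) & e) = 00000101000001010101010101010101
  (b & ((((~e & ~a) | a) | c) & e)) = 00000000000001010000000001010101
  ((c & e) | (b & ((((~e & ~a) | a) | c) & e))) = 00000101000001010000010101010101

((c & e) | (b & ((((~e & ~a) | a) | c) & e)))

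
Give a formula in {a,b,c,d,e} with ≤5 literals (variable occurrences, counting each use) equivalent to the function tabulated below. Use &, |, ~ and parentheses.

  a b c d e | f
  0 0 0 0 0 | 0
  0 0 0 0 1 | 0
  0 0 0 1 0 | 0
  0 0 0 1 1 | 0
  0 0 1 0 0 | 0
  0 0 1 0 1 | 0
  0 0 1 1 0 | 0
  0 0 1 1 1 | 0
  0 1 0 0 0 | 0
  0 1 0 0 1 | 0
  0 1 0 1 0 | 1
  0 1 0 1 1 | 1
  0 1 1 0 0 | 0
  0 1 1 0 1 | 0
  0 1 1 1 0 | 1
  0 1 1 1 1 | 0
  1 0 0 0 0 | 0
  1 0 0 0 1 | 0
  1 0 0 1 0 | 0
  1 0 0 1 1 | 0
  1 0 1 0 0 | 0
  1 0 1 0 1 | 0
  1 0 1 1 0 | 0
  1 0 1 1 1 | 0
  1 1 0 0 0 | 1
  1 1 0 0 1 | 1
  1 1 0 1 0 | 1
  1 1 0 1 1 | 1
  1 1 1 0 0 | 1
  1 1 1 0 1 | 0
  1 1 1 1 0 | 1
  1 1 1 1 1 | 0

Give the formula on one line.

  ~c = 11110000111100001111000011110000
  ~e = 10101010101010101010101010101010
  (~c | ~e) = 11111010111110101111101011111010
  (d | a) = 00110011001100111111111111111111
  ((~c | ~e) & (d | a)) = 00110010001100101111101011111010
  (((~c | ~e) & (d | a)) & b) = 00000000001100100000000011111010

(((~c | ~e) & (d | a)) & b)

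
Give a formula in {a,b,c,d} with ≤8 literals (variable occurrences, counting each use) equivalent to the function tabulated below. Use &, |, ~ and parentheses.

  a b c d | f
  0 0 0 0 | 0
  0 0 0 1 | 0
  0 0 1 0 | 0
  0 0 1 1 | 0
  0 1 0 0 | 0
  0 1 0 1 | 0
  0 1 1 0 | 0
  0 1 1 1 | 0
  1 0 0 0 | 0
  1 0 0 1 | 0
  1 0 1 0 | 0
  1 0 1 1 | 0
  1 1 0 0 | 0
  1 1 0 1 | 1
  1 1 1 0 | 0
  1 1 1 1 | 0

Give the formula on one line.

((~c | ~d) & ((b & d) & a))

  ~c = 1100110011001100
  ~d = 1010101010101010
  (~c | ~d) = 1110111011101110
  (b & d) = 0000010100000101
  ((b & d) & a) = 0000000000000101
  ((~c | ~d) & ((b & d) & a)) = 0000000000000100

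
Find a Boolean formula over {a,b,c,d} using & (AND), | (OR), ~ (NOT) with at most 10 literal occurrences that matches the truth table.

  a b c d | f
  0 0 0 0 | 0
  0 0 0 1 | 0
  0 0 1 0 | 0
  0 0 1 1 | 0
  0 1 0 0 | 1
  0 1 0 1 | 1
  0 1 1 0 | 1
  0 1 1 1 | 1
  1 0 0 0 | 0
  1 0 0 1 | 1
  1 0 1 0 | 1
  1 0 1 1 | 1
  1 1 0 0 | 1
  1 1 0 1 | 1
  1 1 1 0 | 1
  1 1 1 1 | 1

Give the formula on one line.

(b | ((((a | d) & ~b) & a) & (((~a | d) & a) | c)))

  (a | d) = 0101010111111111
  ~b = 1111000011110000
  ((a | d) & ~b) = 0101000011110000
  (((a | d) & ~b) & a) = 0000000011110000
  ~a = 1111111100000000
  (~a | d) = 1111111101010101
  ((~a | d) & a) = 0000000001010101
  (((~a | d) & a) | c) = 0011001101110111
  ((((a | d) & ~b) & a) & (((~a | d) & a) | c)) = 0000000001110000
  (b | ((((a | d) & ~b) & a) & (((~a | d) & a) | c))) = 0000111101111111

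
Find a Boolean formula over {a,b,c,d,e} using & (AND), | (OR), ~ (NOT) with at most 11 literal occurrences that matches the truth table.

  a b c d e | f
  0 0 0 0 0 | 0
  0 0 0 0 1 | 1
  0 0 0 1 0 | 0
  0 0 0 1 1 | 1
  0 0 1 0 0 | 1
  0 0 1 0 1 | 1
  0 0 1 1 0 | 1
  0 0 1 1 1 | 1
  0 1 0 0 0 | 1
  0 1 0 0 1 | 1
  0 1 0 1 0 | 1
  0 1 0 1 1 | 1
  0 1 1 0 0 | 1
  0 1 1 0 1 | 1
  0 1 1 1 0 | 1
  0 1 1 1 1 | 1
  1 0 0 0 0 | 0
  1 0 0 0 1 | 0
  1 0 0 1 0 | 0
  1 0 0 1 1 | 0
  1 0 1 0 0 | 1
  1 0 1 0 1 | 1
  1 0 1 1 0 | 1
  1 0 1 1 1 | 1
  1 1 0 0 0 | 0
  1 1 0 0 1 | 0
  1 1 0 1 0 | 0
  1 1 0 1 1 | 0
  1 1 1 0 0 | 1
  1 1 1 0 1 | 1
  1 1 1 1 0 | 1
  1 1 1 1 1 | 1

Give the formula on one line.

  ~c = 11110000111100001111000011110000
  (b & ~c) = 00000000111100000000000011110000
  (c | e) = 01011111010111110101111101011111
  ~a = 11111111111111110000000000000000
  ((c | e) & ~a) = 01011111010111110000000000000000
  (a | ((c | e) & ~a)) = 01011111010111111111111111111111
  ((b & ~c) | (a | ((c | e) & ~a))) = 01011111111111111111111111111111
  (((b & ~c) | (a | ((c | e) & ~a))) & ~a) = 01011111111111110000000000000000
  ((((b & ~c) | (a | ((c | e) & ~a))) & ~a) | c) = 01011111111111110000111100001111

((((b & ~c) | (a | ((c | e) & ~a))) & ~a) | c)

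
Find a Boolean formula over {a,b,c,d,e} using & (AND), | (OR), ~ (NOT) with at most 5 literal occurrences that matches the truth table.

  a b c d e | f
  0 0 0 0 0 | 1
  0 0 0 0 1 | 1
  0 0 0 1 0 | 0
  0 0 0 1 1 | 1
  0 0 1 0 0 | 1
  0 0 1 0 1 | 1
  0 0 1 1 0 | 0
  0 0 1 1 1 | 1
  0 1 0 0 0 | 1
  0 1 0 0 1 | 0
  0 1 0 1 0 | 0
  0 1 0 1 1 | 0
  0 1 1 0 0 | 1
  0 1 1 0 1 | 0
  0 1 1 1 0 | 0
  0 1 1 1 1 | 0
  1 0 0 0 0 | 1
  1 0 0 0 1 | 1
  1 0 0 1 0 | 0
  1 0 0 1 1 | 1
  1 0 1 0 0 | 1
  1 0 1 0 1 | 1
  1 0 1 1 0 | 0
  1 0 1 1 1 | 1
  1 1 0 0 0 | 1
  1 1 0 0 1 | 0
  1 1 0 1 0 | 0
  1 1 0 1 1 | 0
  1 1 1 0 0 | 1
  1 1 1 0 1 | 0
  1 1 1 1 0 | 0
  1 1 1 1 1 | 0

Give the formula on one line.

((~d | e) & (~b | ~e))

  ~d = 11001100110011001100110011001100
  (~d | e) = 11011101110111011101110111011101
  ~b = 11111111000000001111111100000000
  ~e = 10101010101010101010101010101010
  (~b | ~e) = 11111111101010101111111110101010
  ((~d | e) & (~b | ~e)) = 11011101100010001101110110001000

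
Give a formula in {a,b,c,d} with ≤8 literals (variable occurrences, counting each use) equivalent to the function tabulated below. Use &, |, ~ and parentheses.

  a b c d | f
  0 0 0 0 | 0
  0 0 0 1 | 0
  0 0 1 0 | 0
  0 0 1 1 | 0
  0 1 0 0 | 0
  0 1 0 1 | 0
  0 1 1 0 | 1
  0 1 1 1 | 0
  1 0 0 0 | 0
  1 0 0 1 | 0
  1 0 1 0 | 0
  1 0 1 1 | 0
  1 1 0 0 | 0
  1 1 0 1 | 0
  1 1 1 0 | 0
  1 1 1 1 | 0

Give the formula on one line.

  ~a = 1111111100000000
  ~d = 1010101010101010
  (~a & ~d) = 1010101000000000
  (d | c) = 0111011101110111
  ((~a & ~d) & (d | c)) = 0010001000000000
  (a | b) = 0000111111111111
  (((~a & ~d) & (d | c)) & (a | b)) = 0000001000000000

(((~a & ~d) & (d | c)) & (a | b))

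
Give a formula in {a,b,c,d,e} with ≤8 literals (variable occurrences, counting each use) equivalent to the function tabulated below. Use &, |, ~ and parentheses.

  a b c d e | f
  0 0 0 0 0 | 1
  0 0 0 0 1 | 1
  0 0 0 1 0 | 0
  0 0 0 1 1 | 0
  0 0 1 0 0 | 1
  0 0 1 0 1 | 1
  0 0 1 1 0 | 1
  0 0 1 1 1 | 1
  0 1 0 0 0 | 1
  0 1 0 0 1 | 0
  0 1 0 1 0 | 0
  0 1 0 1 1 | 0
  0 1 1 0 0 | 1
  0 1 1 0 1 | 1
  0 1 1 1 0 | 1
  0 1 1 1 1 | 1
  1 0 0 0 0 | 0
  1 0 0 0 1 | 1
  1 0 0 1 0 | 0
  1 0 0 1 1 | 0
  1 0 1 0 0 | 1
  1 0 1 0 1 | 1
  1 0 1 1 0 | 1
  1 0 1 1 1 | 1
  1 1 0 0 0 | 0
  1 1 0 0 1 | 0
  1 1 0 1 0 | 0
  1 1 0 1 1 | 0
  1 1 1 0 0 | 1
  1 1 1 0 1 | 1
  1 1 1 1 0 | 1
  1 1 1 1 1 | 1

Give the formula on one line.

  ~b = 11111111000000001111111100000000
  ~e = 10101010101010101010101010101010
  (~b | ~e) = 11111111101010101111111110101010
  ((~b | ~e) | d) = 11111111101110111111111110111011
  ~d = 11001100110011001100110011001100
  ~a = 11111111111111110000000000000000
  (e | ~a) = 11111111111111110101010101010101
  (~d & (e | ~a)) = 11001100110011000100010001000100
  (((~b | ~e) | d) & (~d & (e | ~a))) = 11001100100010000100010000000000
  (c | (((~b | ~e) | d) & (~d & (e | ~a)))) = 11001111100011110100111100001111

(c | (((~b | ~e) | d) & (~d & (e | ~a))))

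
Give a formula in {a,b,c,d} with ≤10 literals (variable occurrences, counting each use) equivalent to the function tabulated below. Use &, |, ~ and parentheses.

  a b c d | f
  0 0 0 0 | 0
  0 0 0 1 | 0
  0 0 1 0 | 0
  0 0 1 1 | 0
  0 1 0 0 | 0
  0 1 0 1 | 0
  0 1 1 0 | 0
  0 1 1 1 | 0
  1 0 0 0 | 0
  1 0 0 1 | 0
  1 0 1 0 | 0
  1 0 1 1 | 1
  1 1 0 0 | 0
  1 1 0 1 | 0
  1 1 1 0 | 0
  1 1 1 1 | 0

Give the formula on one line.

  (b | c) = 0011111100111111
  (d & (b | c)) = 0001010100010101
  ((d & (b | c)) | b) = 0001111100011111
  ~b = 1111000011110000
  (((d & (b | c)) | b) & ~b) = 0001000000010000
  (a & ~b) = 0000000011110000
  ((((d & (b | c)) | b) & ~b) & (a & ~b)) = 0000000000010000

((((d & (b | c)) | b) & ~b) & (a & ~b))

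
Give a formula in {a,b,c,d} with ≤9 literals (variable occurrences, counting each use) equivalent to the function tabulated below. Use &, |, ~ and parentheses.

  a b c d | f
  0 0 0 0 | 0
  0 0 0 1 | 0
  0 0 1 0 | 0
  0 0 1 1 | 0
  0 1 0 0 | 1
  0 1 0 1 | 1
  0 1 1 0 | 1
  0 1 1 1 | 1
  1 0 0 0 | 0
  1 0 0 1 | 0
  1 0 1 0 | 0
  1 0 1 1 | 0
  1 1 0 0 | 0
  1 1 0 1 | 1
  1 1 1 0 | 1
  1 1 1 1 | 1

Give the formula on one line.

(((d | (~d & ~a)) | (c | (~b & (a | d)))) & b)

  ~d = 1010101010101010
  ~a = 1111111100000000
  (~d & ~a) = 1010101000000000
  (d | (~d & ~a)) = 1111111101010101
  ~b = 1111000011110000
  (a | d) = 0101010111111111
  (~b & (a | d)) = 0101000011110000
  (c | (~b & (a | d))) = 0111001111110011
  ((d | (~d & ~a)) | (c | (~b & (a | d)))) = 1111111111110111
  (((d | (~d & ~a)) | (c | (~b & (a | d)))) & b) = 0000111100000111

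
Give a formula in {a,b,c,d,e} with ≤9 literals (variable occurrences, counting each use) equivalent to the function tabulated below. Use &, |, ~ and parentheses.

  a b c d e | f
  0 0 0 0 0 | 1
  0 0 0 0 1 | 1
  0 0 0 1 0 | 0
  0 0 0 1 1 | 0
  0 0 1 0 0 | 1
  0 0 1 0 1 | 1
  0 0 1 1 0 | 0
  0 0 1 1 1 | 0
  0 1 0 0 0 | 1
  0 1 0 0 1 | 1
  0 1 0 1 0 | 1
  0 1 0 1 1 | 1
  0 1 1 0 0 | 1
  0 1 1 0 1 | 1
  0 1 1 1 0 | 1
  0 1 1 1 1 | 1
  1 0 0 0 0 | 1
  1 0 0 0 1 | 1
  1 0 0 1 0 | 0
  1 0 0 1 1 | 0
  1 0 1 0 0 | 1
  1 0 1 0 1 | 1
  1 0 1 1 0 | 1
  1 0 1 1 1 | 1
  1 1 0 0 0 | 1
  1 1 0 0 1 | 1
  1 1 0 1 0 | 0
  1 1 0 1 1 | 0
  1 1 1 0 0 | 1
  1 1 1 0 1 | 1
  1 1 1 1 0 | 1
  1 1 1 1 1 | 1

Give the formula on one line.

(((~d | a) | b) & ((~d | ~a) | c))

  ~d = 11001100110011001100110011001100
  (~d | a) = 11001100110011001111111111111111
  ((~d | a) | b) = 11001100111111111111111111111111
  ~a = 11111111111111110000000000000000
  (~d | ~a) = 11111111111111111100110011001100
  ((~d | ~a) | c) = 11111111111111111100111111001111
  (((~d | a) | b) & ((~d | ~a) | c)) = 11001100111111111100111111001111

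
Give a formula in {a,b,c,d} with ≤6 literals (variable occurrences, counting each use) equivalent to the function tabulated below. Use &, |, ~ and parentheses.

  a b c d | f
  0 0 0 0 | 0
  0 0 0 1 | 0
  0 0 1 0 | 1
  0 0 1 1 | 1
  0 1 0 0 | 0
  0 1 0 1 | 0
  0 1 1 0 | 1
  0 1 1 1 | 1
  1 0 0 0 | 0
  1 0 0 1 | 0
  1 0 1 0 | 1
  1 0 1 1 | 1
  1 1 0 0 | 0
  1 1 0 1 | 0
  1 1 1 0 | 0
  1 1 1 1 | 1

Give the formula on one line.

  ~c = 1100110011001100
  (~c & a) = 0000000011001100
  ~b = 1111000011110000
  ~a = 1111111100000000
  (~a | d) = 1111111101010101
  (~b | (~a | d)) = 1111111111110101
  ((~c & a) | (~b | (~a | d))) = 1111111111111101
  (c & ((~c & a) | (~b | (~a | d)))) = 0011001100110001

(c & ((~c & a) | (~b | (~a | d))))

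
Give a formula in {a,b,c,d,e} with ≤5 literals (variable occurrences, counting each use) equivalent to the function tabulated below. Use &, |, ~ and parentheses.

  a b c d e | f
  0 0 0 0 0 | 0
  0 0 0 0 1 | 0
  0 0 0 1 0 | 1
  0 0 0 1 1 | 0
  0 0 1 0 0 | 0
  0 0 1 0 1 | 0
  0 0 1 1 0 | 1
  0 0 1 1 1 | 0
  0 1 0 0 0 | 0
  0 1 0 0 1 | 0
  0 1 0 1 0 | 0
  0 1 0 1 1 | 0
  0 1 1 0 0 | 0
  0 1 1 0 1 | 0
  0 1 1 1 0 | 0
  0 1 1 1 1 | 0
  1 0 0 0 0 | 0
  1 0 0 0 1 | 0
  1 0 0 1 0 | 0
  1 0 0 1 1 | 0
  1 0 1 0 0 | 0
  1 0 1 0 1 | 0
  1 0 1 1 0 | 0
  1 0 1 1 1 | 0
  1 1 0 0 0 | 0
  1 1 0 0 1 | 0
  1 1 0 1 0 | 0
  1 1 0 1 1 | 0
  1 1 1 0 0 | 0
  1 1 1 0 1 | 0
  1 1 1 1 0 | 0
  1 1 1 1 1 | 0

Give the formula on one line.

  ~e = 10101010101010101010101010101010
  ~b = 11111111000000001111111100000000
  (~e & ~b) = 10101010000000001010101000000000
  (d & (~e & ~b)) = 00100010000000000010001000000000
  ~a = 11111111111111110000000000000000
  ((d & (~e & ~b)) & ~a) = 00100010000000000000000000000000

((d & (~e & ~b)) & ~a)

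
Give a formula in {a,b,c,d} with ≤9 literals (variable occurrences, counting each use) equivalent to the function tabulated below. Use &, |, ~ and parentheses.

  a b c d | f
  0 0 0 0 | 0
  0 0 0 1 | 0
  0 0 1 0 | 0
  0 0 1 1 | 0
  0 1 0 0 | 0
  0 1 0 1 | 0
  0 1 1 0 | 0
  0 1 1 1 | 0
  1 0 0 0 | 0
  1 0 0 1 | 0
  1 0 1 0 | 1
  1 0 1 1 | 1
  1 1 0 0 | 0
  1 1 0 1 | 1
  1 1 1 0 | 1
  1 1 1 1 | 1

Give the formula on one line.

  (d & b) = 0000010100000101
  (c | (d & b)) = 0011011100110111
  ~b = 1111000011110000
  ~a = 1111111100000000
  (~b & ~a) = 1111000000000000
  ((c | (d & b)) | (~b & ~a)) = 1111011100110111
  (((c | (d & b)) | (~b & ~a)) & a) = 0000000000110111

(((c | (d & b)) | (~b & ~a)) & a)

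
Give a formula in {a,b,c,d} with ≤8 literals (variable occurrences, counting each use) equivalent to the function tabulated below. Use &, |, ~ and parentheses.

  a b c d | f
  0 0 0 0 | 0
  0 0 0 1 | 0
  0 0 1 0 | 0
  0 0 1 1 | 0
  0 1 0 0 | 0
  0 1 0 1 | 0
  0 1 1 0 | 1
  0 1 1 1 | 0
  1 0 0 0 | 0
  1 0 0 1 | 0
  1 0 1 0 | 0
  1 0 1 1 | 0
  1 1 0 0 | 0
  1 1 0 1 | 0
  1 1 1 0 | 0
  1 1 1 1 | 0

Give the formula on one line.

  ~d = 1010101010101010
  ~a = 1111111100000000
  (~d & ~a) = 1010101000000000
  (c | a) = 0011001111111111
  ((~d & ~a) & (c | a)) = 0010001000000000
  (b & ((~d & ~a) & (c | a))) = 0000001000000000

(b & ((~d & ~a) & (c | a)))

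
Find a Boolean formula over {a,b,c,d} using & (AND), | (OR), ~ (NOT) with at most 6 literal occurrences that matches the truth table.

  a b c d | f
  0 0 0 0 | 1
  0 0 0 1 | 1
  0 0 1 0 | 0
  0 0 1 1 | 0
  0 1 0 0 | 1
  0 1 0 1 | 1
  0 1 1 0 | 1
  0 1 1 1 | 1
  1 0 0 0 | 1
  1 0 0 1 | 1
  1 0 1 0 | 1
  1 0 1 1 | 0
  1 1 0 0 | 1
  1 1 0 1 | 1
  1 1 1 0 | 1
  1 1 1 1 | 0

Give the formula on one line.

(((a & ~d) | (~a & b)) | ~c)

  ~d = 1010101010101010
  (a & ~d) = 0000000010101010
  ~a = 1111111100000000
  (~a & b) = 0000111100000000
  ((a & ~d) | (~a & b)) = 0000111110101010
  ~c = 1100110011001100
  (((a & ~d) | (~a & b)) | ~c) = 1100111111101110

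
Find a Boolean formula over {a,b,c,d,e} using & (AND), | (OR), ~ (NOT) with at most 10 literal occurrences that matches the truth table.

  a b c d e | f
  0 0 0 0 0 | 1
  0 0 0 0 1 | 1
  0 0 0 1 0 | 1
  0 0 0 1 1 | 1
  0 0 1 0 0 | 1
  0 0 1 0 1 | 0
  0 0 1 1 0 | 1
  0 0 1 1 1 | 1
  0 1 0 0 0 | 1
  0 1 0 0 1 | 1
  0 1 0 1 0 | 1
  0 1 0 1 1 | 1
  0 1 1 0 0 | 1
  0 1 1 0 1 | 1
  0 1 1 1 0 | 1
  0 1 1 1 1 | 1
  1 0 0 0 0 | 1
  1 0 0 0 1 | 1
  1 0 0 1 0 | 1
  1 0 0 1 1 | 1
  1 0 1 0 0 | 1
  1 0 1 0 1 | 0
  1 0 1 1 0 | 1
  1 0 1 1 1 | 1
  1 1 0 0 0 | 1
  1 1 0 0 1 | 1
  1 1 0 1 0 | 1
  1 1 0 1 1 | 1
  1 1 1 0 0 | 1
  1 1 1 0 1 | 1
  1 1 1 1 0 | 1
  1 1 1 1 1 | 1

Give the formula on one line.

(((~e & (a & ~d)) | (c & ~e)) | ((~c | b) | d))

  ~e = 10101010101010101010101010101010
  ~d = 11001100110011001100110011001100
  (a & ~d) = 00000000000000001100110011001100
  (~e & (a & ~d)) = 00000000000000001000100010001000
  (c & ~e) = 00001010000010100000101000001010
  ((~e & (a & ~d)) | (c & ~e)) = 00001010000010101000101010001010
  ~c = 11110000111100001111000011110000
  (~c | b) = 11110000111111111111000011111111
  ((~c | b) | d) = 11110011111111111111001111111111
  (((~e & (a & ~d)) | (c & ~e)) | ((~c | b) | d)) = 11111011111111111111101111111111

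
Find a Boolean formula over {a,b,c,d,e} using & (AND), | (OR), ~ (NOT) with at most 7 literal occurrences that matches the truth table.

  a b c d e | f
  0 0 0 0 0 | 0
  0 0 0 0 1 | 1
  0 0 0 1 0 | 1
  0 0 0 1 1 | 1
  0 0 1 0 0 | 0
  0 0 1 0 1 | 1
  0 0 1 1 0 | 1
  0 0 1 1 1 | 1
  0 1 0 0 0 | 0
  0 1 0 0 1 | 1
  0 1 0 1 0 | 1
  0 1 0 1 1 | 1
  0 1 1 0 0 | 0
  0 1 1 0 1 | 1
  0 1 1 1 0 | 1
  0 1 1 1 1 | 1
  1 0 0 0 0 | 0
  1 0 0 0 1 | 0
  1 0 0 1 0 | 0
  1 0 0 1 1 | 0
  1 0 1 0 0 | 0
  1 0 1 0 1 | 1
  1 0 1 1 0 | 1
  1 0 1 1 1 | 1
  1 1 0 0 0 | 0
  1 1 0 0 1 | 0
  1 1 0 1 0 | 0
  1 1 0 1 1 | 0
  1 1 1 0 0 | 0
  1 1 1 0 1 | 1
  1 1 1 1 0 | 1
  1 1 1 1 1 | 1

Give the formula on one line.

((d | e) & (~a | c))

  (d | e) = 01110111011101110111011101110111
  ~a = 11111111111111110000000000000000
  (~a | c) = 11111111111111110000111100001111
  ((d | e) & (~a | c)) = 01110111011101110000011100000111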